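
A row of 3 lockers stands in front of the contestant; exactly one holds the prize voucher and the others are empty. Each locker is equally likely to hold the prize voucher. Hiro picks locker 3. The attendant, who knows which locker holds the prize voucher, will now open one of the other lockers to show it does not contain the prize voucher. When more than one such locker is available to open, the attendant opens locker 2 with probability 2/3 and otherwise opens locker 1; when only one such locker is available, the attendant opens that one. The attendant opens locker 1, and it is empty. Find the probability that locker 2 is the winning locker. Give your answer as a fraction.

3/4

Consider each possible location of the prize voucher in turn.
If it is in locker 1 (prior 1/3): the attendant opened locker 1, so this case is ruled out; weight (1/3)·0 = 0.
If it is in locker 2 (prior 1/3): only locker 1 is available, probability 1; weight (1/3)·1 = 1/3.
If it is in locker 3 (prior 1/3): locker 2 is available but not opened, probability 1/3; weight (1/3)·(1/3) = 1/9.
The weights sum to 4/9.
So P(the prize voucher in locker 2 | the attendant opened locker 1) = (1/3) / (4/9) = 3/4.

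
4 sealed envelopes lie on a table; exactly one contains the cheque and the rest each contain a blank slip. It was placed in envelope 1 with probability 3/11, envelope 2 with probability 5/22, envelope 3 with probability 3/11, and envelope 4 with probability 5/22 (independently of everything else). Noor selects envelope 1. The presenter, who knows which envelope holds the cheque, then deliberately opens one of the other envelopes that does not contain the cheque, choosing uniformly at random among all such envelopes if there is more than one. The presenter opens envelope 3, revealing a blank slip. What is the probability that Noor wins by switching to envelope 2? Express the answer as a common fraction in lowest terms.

5/14

Apply Bayes' rule, conditioning on where the cheque actually is.
If it is in envelope 1 (prior 3/11): the presenter has 3 equally likely choices, so probability 1/3; weight (3/11)·(1/3) = 1/11.
If it is in either of envelopes 2 and 4 (prior 5/22 each): the presenter has 2 equally likely choices, so probability 1/2; weight (5/22)·(1/2) = 5/44 each.
If it is in envelope 3 (prior 3/11): the presenter opened envelope 3, so this case is ruled out; weight (3/11)·0 = 0.
The weights sum to 7/22.
So P(the cheque in envelope 2 | the presenter opened envelope 3) = (5/44) / (7/22) = 5/14.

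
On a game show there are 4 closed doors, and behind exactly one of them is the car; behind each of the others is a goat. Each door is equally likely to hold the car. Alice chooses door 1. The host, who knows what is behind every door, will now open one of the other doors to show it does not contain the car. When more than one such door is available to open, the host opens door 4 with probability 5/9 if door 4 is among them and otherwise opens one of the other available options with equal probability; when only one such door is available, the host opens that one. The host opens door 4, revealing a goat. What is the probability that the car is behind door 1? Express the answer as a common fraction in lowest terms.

Condition on the true location of the car.
If it is behind any of doors 1, 2, and 3 (prior 1/4 each): door 4 is available, opened with probability 5/9; weight (1/4)·(5/9) = 5/36 each.
If it is behind door 4 (prior 1/4): the host opened door 4, so this case is ruled out; weight (1/4)·0 = 0.
The weights sum to 5/12.
So P(the car behind door 1 | the host opened door 4) = (5/36) / (5/12) = 1/3.

1/3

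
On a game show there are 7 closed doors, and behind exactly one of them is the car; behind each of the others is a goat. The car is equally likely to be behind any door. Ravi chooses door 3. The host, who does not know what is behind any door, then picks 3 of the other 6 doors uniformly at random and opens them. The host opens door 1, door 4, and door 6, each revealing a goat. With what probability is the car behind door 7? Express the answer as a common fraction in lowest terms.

Because the host chose which doors to open without knowing where the car is, the choice is independent of the prize location. Learning that none of the 3 opened doors holds the car simply rules out those 3 locations and leaves the remaining 4 doors still equally likely by symmetry.
So P(the car behind door 7) = 1/4.

1/4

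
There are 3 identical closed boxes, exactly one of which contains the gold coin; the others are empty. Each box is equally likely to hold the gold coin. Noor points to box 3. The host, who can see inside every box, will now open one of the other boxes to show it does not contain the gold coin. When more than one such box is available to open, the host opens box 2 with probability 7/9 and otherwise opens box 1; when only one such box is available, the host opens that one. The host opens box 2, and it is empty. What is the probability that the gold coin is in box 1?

9/16

Consider each possible location of the gold coin in turn.
If it is in box 1 (prior 1/3): only box 2 is available, probability 1; weight (1/3)·1 = 1/3.
If it is in box 2 (prior 1/3): the host opened box 2, so this case is ruled out; weight (1/3)·0 = 0.
If it is in box 3 (prior 1/3): box 2 is available, opened with probability 7/9; weight (1/3)·(7/9) = 7/27.
The weights sum to 16/27.
So P(the gold coin in box 1 | the host opened box 2) = (1/3) / (16/27) = 9/16.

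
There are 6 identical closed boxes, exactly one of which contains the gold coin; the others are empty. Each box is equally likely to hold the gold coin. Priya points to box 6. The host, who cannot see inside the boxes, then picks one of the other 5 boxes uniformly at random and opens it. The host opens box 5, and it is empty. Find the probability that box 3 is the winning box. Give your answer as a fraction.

Condition on the true location of the gold coin.
If it is in any of boxes 1, 2, 3, 4, and 6 (prior 1/6 each): the host picks box 5 with probability 1/5 regardless, and it is not the prize; weight (1/6)·(1/5) = 1/30 each.
If it is in box 5 (prior 1/6): the host opened box 5, so this case is ruled out; weight (1/6)·0 = 0.
The weights sum to 1/6.
So P(the gold coin in box 3 | the host opened box 5) = (1/30) / (1/6) = 1/5.

1/5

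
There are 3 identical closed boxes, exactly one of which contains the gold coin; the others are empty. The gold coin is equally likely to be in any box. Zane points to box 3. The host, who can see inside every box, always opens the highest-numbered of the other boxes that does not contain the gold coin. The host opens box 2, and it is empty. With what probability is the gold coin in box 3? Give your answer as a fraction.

Condition on the true location of the gold coin.
If it is in either of boxes 1 and 3 (prior 1/3 each): box 2 is the highest-numbered option available, probability 1; weight (1/3)·1 = 1/3 each.
If it is in box 2 (prior 1/3): the host opened box 2, so this case is ruled out; weight (1/3)·0 = 0.
The weights sum to 2/3.
So P(the gold coin in box 3 | the host opened box 2) = (1/3) / (2/3) = 1/2.

1/2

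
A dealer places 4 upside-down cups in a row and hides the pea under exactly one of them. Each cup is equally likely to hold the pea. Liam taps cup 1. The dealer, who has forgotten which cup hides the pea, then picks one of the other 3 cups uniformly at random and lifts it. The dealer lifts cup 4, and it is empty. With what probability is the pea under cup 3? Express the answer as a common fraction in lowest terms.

1/3

Consider each possible location of the pea in turn.
If it is under any of cups 1, 2, and 3 (prior 1/4 each): the dealer picks cup 4 with probability 1/3 regardless, and it is not the prize; weight (1/4)·(1/3) = 1/12 each.
If it is under cup 4 (prior 1/4): the dealer opened cup 4, so this case is ruled out; weight (1/4)·0 = 0.
The weights sum to 1/4.
So P(the pea under cup 3 | the dealer opened cup 4) = (1/12) / (1/4) = 1/3.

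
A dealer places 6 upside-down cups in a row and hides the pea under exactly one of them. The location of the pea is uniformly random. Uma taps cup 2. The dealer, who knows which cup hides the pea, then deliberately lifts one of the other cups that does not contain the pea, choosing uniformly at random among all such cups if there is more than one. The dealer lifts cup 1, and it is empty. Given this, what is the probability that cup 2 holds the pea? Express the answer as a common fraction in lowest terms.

Apply Bayes' rule, conditioning on where the pea actually is.
If it is under cup 1 (prior 1/6): the dealer opened cup 1, so this case is ruled out; weight (1/6)·0 = 0.
If it is under cup 2 (prior 1/6): the dealer has 5 equally likely choices, so probability 1/5; weight (1/6)·(1/5) = 1/30.
If it is under any of cups 3, 4, 5, and 6 (prior 1/6 each): the dealer has 4 equally likely choices, so probability 1/4; weight (1/6)·(1/4) = 1/24 each.
The weights sum to 1/5.
So P(the pea under cup 2 | the dealer opened cup 1) = (1/30) / (1/5) = 1/6.

1/6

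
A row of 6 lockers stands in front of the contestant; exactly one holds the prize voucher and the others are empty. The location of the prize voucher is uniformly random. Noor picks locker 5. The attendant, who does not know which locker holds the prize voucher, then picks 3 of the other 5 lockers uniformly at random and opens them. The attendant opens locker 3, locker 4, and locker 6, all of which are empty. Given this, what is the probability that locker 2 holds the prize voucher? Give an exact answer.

1/3

Consider each possible location of the prize voucher in turn.
If it is in any of lockers 1, 2, and 5 (prior 1/6 each): the attendant picks exactly this set with probability 1/10 regardless, and none is the prize; weight (1/6)·(1/10) = 1/60 each.
If it is in any of lockers 3, 4, and 6 (prior 1/6 each): that locker was opened and seen not to hold the prize — ruled out; weight (1/6)·0 = 0 each.
The weights sum to 1/20.
So P(the prize voucher in locker 2 | the attendant opened locker 3, locker 4, and locker 6) = (1/60) / (1/20) = 1/3.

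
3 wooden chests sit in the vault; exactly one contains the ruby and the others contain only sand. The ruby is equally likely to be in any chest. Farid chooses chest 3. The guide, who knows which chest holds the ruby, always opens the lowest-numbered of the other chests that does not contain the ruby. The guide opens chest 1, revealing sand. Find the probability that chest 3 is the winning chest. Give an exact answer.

Apply Bayes' rule, conditioning on where the ruby actually is.
If it is in chest 1 (prior 1/3): the guide opened chest 1, so this case is ruled out; weight (1/3)·0 = 0.
If it is in either of chests 2 and 3 (prior 1/3 each): chest 1 is the lowest-numbered option available, probability 1; weight (1/3)·1 = 1/3 each.
The weights sum to 2/3.
So P(the ruby in chest 3 | the guide opened chest 1) = (1/3) / (2/3) = 1/2.

1/2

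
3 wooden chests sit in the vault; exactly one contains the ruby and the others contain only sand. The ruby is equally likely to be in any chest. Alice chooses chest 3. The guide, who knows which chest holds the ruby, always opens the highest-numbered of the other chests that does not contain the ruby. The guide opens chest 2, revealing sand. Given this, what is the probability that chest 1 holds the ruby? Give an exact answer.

Consider each possible location of the ruby in turn.
If it is in either of chests 1 and 3 (prior 1/3 each): chest 2 is the highest-numbered option available, probability 1; weight (1/3)·1 = 1/3 each.
If it is in chest 2 (prior 1/3): the guide opened chest 2, so this case is ruled out; weight (1/3)·0 = 0.
The weights sum to 2/3.
So P(the ruby in chest 1 | the guide opened chest 2) = (1/3) / (2/3) = 1/2.

1/2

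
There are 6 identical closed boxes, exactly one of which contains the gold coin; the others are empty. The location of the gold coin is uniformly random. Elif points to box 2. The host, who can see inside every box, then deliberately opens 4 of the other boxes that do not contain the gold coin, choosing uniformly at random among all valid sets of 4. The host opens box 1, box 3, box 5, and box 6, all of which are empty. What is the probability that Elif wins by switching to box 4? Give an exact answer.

Condition on the true location of the gold coin.
If it is in any of boxes 1, 3, 5, and 6 (prior 1/6 each): that box was opened and seen not to hold the prize — ruled out; weight (1/6)·0 = 0 each.
If it is in box 2 (prior 1/6): the host has 5 equally likely choices, so probability 1/5; weight (1/6)·(1/5) = 1/30.
If it is in box 4 (prior 1/6): the host has no choice, probability 1; weight (1/6)·1 = 1/6.
The weights sum to 1/5.
So P(the gold coin in box 4 | the host opened box 1, box 3, box 5, and box 6) = (1/6) / (1/5) = 5/6.

5/6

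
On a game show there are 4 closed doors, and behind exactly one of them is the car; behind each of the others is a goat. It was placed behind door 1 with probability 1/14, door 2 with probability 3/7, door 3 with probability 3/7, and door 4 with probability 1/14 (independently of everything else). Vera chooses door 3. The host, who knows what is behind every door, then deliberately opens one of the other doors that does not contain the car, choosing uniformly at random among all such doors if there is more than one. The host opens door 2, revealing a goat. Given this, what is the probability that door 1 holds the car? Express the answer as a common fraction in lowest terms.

1/6

Consider each possible location of the car in turn.
If it is behind either of doors 1 and 4 (prior 1/14 each): the host has 2 equally likely choices, so probability 1/2; weight (1/14)·(1/2) = 1/28 each.
If it is behind door 2 (prior 3/7): the host opened door 2, so this case is ruled out; weight (3/7)·0 = 0.
If it is behind door 3 (prior 3/7): the host has 3 equally likely choices, so probability 1/3; weight (3/7)·(1/3) = 1/7.
The weights sum to 3/14.
So P(the car behind door 1 | the host opened door 2) = (1/28) / (3/14) = 1/6.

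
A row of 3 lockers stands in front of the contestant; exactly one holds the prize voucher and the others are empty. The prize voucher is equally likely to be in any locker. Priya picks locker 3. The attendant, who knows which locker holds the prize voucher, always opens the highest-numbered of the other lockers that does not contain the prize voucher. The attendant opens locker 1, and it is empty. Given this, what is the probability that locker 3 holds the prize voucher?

0

Apply Bayes' rule, conditioning on where the prize voucher actually is.
If it is in locker 1 (prior 1/3): the attendant opened locker 1, so this case is ruled out; weight (1/3)·0 = 0.
If it is in locker 2 (prior 1/3): locker 1 is the highest-numbered option available, probability 1; weight (1/3)·1 = 1/3.
If it is in locker 3 (prior 1/3): the attendant would have opened locker 2 instead, probability 0; weight (1/3)·0 = 0.
The weights sum to 1/3.
So P(the prize voucher in locker 3 | the attendant opened locker 1) = 0 / (1/3) = 0.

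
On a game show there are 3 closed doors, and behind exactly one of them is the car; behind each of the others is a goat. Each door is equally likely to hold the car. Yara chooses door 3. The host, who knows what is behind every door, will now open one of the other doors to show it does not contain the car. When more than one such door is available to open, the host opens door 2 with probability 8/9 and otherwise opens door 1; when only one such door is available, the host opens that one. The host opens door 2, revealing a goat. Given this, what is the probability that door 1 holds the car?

9/17

Consider each possible location of the car in turn.
If it is behind door 1 (prior 1/3): only door 2 is available, probability 1; weight (1/3)·1 = 1/3.
If it is behind door 2 (prior 1/3): the host opened door 2, so this case is ruled out; weight (1/3)·0 = 0.
If it is behind door 3 (prior 1/3): door 2 is available, opened with probability 8/9; weight (1/3)·(8/9) = 8/27.
The weights sum to 17/27.
So P(the car behind door 1 | the host opened door 2) = (1/3) / (17/27) = 9/17.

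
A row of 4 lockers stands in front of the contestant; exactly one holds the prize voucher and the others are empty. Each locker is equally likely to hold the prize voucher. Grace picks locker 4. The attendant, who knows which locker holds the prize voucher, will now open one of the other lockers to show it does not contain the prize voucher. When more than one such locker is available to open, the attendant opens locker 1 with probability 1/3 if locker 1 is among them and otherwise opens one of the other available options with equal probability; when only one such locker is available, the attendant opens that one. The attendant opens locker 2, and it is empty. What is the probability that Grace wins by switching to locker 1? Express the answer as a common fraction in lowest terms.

1/3

Condition on the true location of the prize voucher.
If it is in locker 1 (prior 1/4): locker 1 holds the prize so is unavailable; the attendant chooses uniformly among the 2 others, probability 1/2; weight (1/4)·(1/2) = 1/8.
If it is in locker 2 (prior 1/4): the attendant opened locker 2, so this case is ruled out; weight (1/4)·0 = 0.
If it is in locker 3 (prior 1/4): locker 1 is available but not opened, probability 2/3; weight (1/4)·(2/3) = 1/6.
If it is in locker 4 (prior 1/4): locker 1 is available but not opened; locker 2 gets probability (1 − 1/3)/2 = 1/3; weight (1/4)·(1/3) = 1/12.
The weights sum to 3/8.
So P(the prize voucher in locker 1 | the attendant opened locker 2) = (1/8) / (3/8) = 1/3.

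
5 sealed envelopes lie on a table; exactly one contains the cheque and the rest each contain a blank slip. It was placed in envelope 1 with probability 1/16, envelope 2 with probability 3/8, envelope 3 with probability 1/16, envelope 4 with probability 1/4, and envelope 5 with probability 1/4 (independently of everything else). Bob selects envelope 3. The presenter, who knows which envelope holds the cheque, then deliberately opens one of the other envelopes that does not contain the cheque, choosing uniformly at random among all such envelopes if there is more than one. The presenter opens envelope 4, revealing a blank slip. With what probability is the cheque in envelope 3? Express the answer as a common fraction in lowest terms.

Consider each possible location of the cheque in turn.
If it is in envelope 1 (prior 1/16): the presenter has 3 equally likely choices, so probability 1/3; weight (1/16)·(1/3) = 1/48.
If it is in envelope 2 (prior 3/8): the presenter has 3 equally likely choices, so probability 1/3; weight (3/8)·(1/3) = 1/8.
If it is in envelope 3 (prior 1/16): the presenter has 4 equally likely choices, so probability 1/4; weight (1/16)·(1/4) = 1/64.
If it is in envelope 4 (prior 1/4): the presenter opened envelope 4, so this case is ruled out; weight (1/4)·0 = 0.
If it is in envelope 5 (prior 1/4): the presenter has 3 equally likely choices, so probability 1/3; weight (1/4)·(1/3) = 1/12.
The weights sum to 47/192.
So P(the cheque in envelope 3 | the presenter opened envelope 4) = (1/64) / (47/192) = 3/47.

3/47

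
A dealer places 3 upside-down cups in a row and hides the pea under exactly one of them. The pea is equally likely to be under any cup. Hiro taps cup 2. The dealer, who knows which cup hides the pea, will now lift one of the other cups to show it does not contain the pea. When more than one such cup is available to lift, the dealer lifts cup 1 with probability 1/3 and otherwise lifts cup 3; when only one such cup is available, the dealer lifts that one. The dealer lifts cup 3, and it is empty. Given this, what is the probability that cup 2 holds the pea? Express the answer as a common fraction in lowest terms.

2/5

Condition on the true location of the pea.
If it is under cup 1 (prior 1/3): only cup 3 is available, probability 1; weight (1/3)·1 = 1/3.
If it is under cup 2 (prior 1/3): cup 1 is available but not opened, probability 2/3; weight (1/3)·(2/3) = 2/9.
If it is under cup 3 (prior 1/3): the dealer opened cup 3, so this case is ruled out; weight (1/3)·0 = 0.
The weights sum to 5/9.
So P(the pea under cup 2 | the dealer opened cup 3) = (2/9) / (5/9) = 2/5.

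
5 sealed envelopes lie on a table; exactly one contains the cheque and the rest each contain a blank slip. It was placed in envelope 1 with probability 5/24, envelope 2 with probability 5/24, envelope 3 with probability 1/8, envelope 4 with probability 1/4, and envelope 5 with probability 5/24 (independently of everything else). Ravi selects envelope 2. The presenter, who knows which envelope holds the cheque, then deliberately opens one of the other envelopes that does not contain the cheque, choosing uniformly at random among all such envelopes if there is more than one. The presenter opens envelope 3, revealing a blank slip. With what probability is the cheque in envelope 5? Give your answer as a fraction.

Condition on the true location of the cheque.
If it is in either of envelopes 1 and 5 (prior 5/24 each): the presenter has 3 equally likely choices, so probability 1/3; weight (5/24)·(1/3) = 5/72 each.
If it is in envelope 2 (prior 5/24): the presenter has 4 equally likely choices, so probability 1/4; weight (5/24)·(1/4) = 5/96.
If it is in envelope 3 (prior 1/8): the presenter opened envelope 3, so this case is ruled out; weight (1/8)·0 = 0.
If it is in envelope 4 (prior 1/4): the presenter has 3 equally likely choices, so probability 1/3; weight (1/4)·(1/3) = 1/12.
The weights sum to 79/288.
So P(the cheque in envelope 5 | the presenter opened envelope 3) = (5/72) / (79/288) = 20/79.

20/79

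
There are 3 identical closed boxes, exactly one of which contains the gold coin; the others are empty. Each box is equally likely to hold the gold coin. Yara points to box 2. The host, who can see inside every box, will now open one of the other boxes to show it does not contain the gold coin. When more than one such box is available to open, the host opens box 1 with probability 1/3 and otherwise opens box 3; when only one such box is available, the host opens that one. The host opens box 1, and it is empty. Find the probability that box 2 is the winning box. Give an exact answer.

Consider each possible location of the gold coin in turn.
If it is in box 1 (prior 1/3): the host opened box 1, so this case is ruled out; weight (1/3)·0 = 0.
If it is in box 2 (prior 1/3): box 1 is available, opened with probability 1/3; weight (1/3)·(1/3) = 1/9.
If it is in box 3 (prior 1/3): only box 1 is available, probability 1; weight (1/3)·1 = 1/3.
The weights sum to 4/9.
So P(the gold coin in box 2 | the host opened box 1) = (1/9) / (4/9) = 1/4.

1/4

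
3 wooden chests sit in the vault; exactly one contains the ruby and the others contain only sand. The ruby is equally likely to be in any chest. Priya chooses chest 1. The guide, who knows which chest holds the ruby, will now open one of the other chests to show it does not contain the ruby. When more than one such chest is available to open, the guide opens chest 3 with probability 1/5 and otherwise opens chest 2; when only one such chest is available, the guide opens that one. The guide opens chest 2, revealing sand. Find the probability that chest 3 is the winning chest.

Condition on the true location of the ruby.
If it is in chest 1 (prior 1/3): chest 3 is available but not opened, probability 4/5; weight (1/3)·(4/5) = 4/15.
If it is in chest 2 (prior 1/3): the guide opened chest 2, so this case is ruled out; weight (1/3)·0 = 0.
If it is in chest 3 (prior 1/3): only chest 2 is available, probability 1; weight (1/3)·1 = 1/3.
The weights sum to 3/5.
So P(the ruby in chest 3 | the guide opened chest 2) = (1/3) / (3/5) = 5/9.

5/9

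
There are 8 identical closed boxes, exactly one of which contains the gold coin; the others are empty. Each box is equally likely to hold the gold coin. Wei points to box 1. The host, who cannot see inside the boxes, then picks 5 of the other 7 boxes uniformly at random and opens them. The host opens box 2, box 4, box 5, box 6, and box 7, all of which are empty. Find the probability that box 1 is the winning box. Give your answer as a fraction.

1/3

Condition on the true location of the gold coin.
If it is in any of boxes 1, 3, and 8 (prior 1/8 each): the host picks exactly this set with probability 1/21 regardless, and none is the prize; weight (1/8)·(1/21) = 1/168 each.
If it is in any of boxes 2, 4, 5, 6, and 7 (prior 1/8 each): that box was opened and seen not to hold the prize — ruled out; weight (1/8)·0 = 0 each.
The weights sum to 1/56.
So P(the gold coin in box 1 | the host opened box 2, box 4, box 5, box 6, and box 7) = (1/168) / (1/56) = 1/3.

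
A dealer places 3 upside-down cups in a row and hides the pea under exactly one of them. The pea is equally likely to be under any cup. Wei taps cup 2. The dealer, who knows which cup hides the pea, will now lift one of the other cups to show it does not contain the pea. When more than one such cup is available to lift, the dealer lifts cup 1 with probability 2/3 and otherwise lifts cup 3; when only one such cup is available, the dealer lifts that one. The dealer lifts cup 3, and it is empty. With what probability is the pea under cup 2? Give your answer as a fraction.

Consider each possible location of the pea in turn.
If it is under cup 1 (prior 1/3): only cup 3 is available, probability 1; weight (1/3)·1 = 1/3.
If it is under cup 2 (prior 1/3): cup 1 is available but not opened, probability 1/3; weight (1/3)·(1/3) = 1/9.
If it is under cup 3 (prior 1/3): the dealer opened cup 3, so this case is ruled out; weight (1/3)·0 = 0.
The weights sum to 4/9.
So P(the pea under cup 2 | the dealer opened cup 3) = (1/9) / (4/9) = 1/4.

1/4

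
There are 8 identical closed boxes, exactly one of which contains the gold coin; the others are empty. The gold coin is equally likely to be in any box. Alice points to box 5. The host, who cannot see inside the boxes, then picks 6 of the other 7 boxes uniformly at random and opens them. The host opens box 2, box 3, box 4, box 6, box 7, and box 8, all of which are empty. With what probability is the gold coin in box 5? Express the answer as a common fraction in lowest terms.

1/2

Apply Bayes' rule, conditioning on where the gold coin actually is.
If it is in either of boxes 1 and 5 (prior 1/8 each): the host picks exactly this set with probability 1/7 regardless, and none is the prize; weight (1/8)·(1/7) = 1/56 each.
If it is in any of boxes 2, 3, 4, 6, 7, and 8 (prior 1/8 each): that box was opened and seen not to hold the prize — ruled out; weight (1/8)·0 = 0 each.
The weights sum to 1/28.
So P(the gold coin in box 5 | the host opened box 2, box 3, box 4, box 6, box 7, and box 8) = (1/56) / (1/28) = 1/2.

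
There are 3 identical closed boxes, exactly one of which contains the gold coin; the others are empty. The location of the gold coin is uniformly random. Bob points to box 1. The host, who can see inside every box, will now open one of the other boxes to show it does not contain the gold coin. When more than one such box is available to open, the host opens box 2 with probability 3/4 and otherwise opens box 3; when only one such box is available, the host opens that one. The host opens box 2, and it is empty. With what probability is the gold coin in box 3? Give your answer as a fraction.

Consider each possible location of the gold coin in turn.
If it is in box 1 (prior 1/3): box 2 is available, opened with probability 3/4; weight (1/3)·(3/4) = 1/4.
If it is in box 2 (prior 1/3): the host opened box 2, so this case is ruled out; weight (1/3)·0 = 0.
If it is in box 3 (prior 1/3): only box 2 is available, probability 1; weight (1/3)·1 = 1/3.
The weights sum to 7/12.
So P(the gold coin in box 3 | the host opened box 2) = (1/3) / (7/12) = 4/7.

4/7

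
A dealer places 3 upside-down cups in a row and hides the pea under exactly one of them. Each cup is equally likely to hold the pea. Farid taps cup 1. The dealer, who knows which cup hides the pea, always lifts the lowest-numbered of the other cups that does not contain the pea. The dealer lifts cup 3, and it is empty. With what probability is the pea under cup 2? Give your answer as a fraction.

Condition on the true location of the pea.
If it is under cup 1 (prior 1/3): the dealer would have opened cup 2 instead, probability 0; weight (1/3)·0 = 0.
If it is under cup 2 (prior 1/3): cup 3 is the lowest-numbered option available, probability 1; weight (1/3)·1 = 1/3.
If it is under cup 3 (prior 1/3): the dealer opened cup 3, so this case is ruled out; weight (1/3)·0 = 0.
The weights sum to 1/3.
So P(the pea under cup 2 | the dealer opened cup 3) = (1/3) / (1/3) = 1.

1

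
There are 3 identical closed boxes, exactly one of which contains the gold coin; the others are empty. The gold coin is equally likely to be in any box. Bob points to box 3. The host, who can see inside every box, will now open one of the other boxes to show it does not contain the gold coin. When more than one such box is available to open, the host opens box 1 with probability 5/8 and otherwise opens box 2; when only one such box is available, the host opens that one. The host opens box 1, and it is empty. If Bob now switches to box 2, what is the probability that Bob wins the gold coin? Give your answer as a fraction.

Consider each possible location of the gold coin in turn.
If it is in box 1 (prior 1/3): the host opened box 1, so this case is ruled out; weight (1/3)·0 = 0.
If it is in box 2 (prior 1/3): only box 1 is available, probability 1; weight (1/3)·1 = 1/3.
If it is in box 3 (prior 1/3): box 1 is available, opened with probability 5/8; weight (1/3)·(5/8) = 5/24.
The weights sum to 13/24.
So P(the gold coin in box 2 | the host opened box 1) = (1/3) / (13/24) = 8/13.

8/13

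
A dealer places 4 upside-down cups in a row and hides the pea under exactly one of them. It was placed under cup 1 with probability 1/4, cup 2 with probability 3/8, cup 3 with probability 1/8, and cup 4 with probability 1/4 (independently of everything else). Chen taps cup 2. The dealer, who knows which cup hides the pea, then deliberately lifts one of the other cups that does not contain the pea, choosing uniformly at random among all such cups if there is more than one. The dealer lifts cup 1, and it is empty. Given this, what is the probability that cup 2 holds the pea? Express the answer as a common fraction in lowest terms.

Apply Bayes' rule, conditioning on where the pea actually is.
If it is under cup 1 (prior 1/4): the dealer opened cup 1, so this case is ruled out; weight (1/4)·0 = 0.
If it is under cup 2 (prior 3/8): the dealer has 3 equally likely choices, so probability 1/3; weight (3/8)·(1/3) = 1/8.
If it is under cup 3 (prior 1/8): the dealer has 2 equally likely choices, so probability 1/2; weight (1/8)·(1/2) = 1/16.
If it is under cup 4 (prior 1/4): the dealer has 2 equally likely choices, so probability 1/2; weight (1/4)·(1/2) = 1/8.
The weights sum to 5/16.
So P(the pea under cup 2 | the dealer opened cup 1) = (1/8) / (5/16) = 2/5.

2/5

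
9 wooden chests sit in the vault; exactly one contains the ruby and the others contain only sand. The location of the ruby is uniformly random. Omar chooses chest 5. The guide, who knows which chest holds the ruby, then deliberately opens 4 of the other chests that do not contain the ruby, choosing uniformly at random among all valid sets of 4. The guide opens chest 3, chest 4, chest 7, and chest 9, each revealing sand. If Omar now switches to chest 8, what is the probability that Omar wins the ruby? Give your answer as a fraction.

Condition on the true location of the ruby.
If it is in any of chests 1, 2, 6, and 8 (prior 1/9 each): the guide has 35 equally likely choices, so probability 1/35; weight (1/9)·(1/35) = 1/315 each.
If it is in any of chests 3, 4, 7, and 9 (prior 1/9 each): that chest was opened and seen not to hold the prize — ruled out; weight (1/9)·0 = 0 each.
If it is in chest 5 (prior 1/9): the guide has 70 equally likely choices, so probability 1/70; weight (1/9)·(1/70) = 1/630.
The weights sum to 1/70.
So P(the ruby in chest 8 | the guide opened chest 3, chest 4, chest 7, and chest 9) = (1/315) / (1/70) = 2/9.

2/9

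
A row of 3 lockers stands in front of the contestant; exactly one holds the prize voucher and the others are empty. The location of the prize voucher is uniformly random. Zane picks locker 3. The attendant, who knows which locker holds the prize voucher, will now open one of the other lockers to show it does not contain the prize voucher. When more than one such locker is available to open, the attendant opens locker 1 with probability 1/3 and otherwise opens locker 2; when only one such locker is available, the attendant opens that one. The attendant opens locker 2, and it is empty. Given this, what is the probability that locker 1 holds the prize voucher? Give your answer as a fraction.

Apply Bayes' rule, conditioning on where the prize voucher actually is.
If it is in locker 1 (prior 1/3): only locker 2 is available, probability 1; weight (1/3)·1 = 1/3.
If it is in locker 2 (prior 1/3): the attendant opened locker 2, so this case is ruled out; weight (1/3)·0 = 0.
If it is in locker 3 (prior 1/3): locker 1 is available but not opened, probability 2/3; weight (1/3)·(2/3) = 2/9.
The weights sum to 5/9.
So P(the prize voucher in locker 1 | the attendant opened locker 2) = (1/3) / (5/9) = 3/5.

3/5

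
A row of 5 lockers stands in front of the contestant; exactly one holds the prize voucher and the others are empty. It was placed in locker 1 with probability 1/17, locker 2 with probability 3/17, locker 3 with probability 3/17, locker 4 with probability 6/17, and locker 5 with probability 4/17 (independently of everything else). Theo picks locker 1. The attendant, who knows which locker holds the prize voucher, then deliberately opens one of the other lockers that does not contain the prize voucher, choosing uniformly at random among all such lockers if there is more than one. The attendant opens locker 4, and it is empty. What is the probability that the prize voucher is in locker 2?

Consider each possible location of the prize voucher in turn.
If it is in locker 1 (prior 1/17): the attendant has 4 equally likely choices, so probability 1/4; weight (1/17)·(1/4) = 1/68.
If it is in either of lockers 2 and 3 (prior 3/17 each): the attendant has 3 equally likely choices, so probability 1/3; weight (3/17)·(1/3) = 1/17 each.
If it is in locker 4 (prior 6/17): the attendant opened locker 4, so this case is ruled out; weight (6/17)·0 = 0.
If it is in locker 5 (prior 4/17): the attendant has 3 equally likely choices, so probability 1/3; weight (4/17)·(1/3) = 4/51.
The weights sum to 43/204.
So P(the prize voucher in locker 2 | the attendant opened locker 4) = (1/17) / (43/204) = 12/43.

12/43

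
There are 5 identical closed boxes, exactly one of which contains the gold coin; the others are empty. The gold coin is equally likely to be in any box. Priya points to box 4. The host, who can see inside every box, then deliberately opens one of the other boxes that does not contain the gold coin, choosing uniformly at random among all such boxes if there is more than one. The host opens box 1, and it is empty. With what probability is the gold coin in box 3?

4/15

Consider each possible location of the gold coin in turn.
If it is in box 1 (prior 1/5): the host opened box 1, so this case is ruled out; weight (1/5)·0 = 0.
If it is in any of boxes 2, 3, and 5 (prior 1/5 each): the host has 3 equally likely choices, so probability 1/3; weight (1/5)·(1/3) = 1/15 each.
If it is in box 4 (prior 1/5): the host has 4 equally likely choices, so probability 1/4; weight (1/5)·(1/4) = 1/20.
The weights sum to 1/4.
So P(the gold coin in box 3 | the host opened box 1) = (1/15) / (1/4) = 4/15.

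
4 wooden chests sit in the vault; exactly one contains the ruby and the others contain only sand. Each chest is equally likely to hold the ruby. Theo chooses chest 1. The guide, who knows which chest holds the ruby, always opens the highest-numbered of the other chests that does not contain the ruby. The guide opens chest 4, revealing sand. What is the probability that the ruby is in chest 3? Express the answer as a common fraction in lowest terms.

Consider each possible location of the ruby in turn.
If it is in any of chests 1, 2, and 3 (prior 1/4 each): chest 4 is the highest-numbered option available, probability 1; weight (1/4)·1 = 1/4 each.
If it is in chest 4 (prior 1/4): the guide opened chest 4, so this case is ruled out; weight (1/4)·0 = 0.
The weights sum to 3/4.
So P(the ruby in chest 3 | the guide opened chest 4) = (1/4) / (3/4) = 1/3.

1/3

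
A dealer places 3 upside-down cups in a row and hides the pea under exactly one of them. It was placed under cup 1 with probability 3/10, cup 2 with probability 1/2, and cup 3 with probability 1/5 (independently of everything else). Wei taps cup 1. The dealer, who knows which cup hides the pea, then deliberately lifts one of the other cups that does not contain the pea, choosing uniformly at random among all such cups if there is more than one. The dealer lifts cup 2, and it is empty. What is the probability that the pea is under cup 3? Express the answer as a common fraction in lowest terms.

Apply Bayes' rule, conditioning on where the pea actually is.
If it is under cup 1 (prior 3/10): the dealer has 2 equally likely choices, so probability 1/2; weight (3/10)·(1/2) = 3/20.
If it is under cup 2 (prior 1/2): the dealer opened cup 2, so this case is ruled out; weight (1/2)·0 = 0.
If it is under cup 3 (prior 1/5): the dealer has no choice, probability 1; weight (1/5)·1 = 1/5.
The weights sum to 7/20.
So P(the pea under cup 3 | the dealer opened cup 2) = (1/5) / (7/20) = 4/7.

4/7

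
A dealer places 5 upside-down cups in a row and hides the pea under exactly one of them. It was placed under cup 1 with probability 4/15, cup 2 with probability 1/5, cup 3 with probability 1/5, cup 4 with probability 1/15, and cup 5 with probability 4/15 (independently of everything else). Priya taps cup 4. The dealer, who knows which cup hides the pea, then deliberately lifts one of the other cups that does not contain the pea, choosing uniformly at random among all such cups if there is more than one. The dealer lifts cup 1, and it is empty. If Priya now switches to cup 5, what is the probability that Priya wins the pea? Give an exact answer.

Consider each possible location of the pea in turn.
If it is under cup 1 (prior 4/15): the dealer opened cup 1, so this case is ruled out; weight (4/15)·0 = 0.
If it is under either of cups 2 and 3 (prior 1/5 each): the dealer has 3 equally likely choices, so probability 1/3; weight (1/5)·(1/3) = 1/15 each.
If it is under cup 4 (prior 1/15): the dealer has 4 equally likely choices, so probability 1/4; weight (1/15)·(1/4) = 1/60.
If it is under cup 5 (prior 4/15): the dealer has 3 equally likely choices, so probability 1/3; weight (4/15)·(1/3) = 4/45.
The weights sum to 43/180.
So P(the pea under cup 5 | the dealer opened cup 1) = (4/45) / (43/180) = 16/43.

16/43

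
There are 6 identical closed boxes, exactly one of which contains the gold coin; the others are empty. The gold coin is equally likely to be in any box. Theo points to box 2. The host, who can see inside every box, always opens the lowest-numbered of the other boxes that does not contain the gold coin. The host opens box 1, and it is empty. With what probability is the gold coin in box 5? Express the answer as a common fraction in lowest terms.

1/5

Consider each possible location of the gold coin in turn.
If it is in box 1 (prior 1/6): the host opened box 1, so this case is ruled out; weight (1/6)·0 = 0.
If it is in any of boxes 2, 3, 4, 5, and 6 (prior 1/6 each): box 1 is the lowest-numbered option available, probability 1; weight (1/6)·1 = 1/6 each.
The weights sum to 5/6.
So P(the gold coin in box 5 | the host opened box 1) = (1/6) / (5/6) = 1/5.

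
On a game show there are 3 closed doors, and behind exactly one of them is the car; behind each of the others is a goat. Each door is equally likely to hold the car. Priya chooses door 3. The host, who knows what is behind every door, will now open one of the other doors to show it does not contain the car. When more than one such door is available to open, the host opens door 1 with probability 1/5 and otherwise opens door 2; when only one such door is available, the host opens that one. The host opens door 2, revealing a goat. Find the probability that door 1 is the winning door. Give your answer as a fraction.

Consider each possible location of the car in turn.
If it is behind door 1 (prior 1/3): only door 2 is available, probability 1; weight (1/3)·1 = 1/3.
If it is behind door 2 (prior 1/3): the host opened door 2, so this case is ruled out; weight (1/3)·0 = 0.
If it is behind door 3 (prior 1/3): door 1 is available but not opened, probability 4/5; weight (1/3)·(4/5) = 4/15.
The weights sum to 3/5.
So P(the car behind door 1 | the host opened door 2) = (1/3) / (3/5) = 5/9.

5/9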